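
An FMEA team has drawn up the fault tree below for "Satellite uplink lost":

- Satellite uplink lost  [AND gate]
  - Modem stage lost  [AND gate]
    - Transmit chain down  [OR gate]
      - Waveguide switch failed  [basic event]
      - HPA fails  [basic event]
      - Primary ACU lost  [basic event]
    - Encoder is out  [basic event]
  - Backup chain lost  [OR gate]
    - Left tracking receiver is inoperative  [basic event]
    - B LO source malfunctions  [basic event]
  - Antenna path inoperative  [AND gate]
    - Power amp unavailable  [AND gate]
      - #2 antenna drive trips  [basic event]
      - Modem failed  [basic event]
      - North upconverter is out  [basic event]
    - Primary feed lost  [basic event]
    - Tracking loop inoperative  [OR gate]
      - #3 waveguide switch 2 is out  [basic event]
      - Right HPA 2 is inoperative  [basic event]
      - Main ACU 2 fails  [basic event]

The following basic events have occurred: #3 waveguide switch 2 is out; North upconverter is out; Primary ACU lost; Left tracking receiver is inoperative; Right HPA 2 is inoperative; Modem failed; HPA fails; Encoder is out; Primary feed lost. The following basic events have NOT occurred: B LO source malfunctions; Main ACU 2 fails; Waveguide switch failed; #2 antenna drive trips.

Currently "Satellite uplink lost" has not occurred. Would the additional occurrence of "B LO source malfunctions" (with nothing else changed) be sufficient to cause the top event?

No

Counterfactual: set "B LO source malfunctions" to occurred.
Transmit chain down [OR]: Waveguide switch failed=not, HPA fails=occurs, Primary ACU lost=occurs → at least one input occurs → occurs.
Modem stage lost [AND]: Transmit chain down=occurs, Encoder is out=occurs → all inputs occur → occurs.
Backup chain lost [OR]: Left tracking receiver is inoperative=occurs, B LO source malfunctions=occurs → at least one input occurs → occurs.
Power amp unavailable [AND]: #2 antenna drive trips=not, Modem failed=occurs, North upconverter is out=occurs → not all inputs occur → does not occur.
Tracking loop inoperative [OR]: #3 waveguide switch 2 is out=occurs, Right HPA 2 is inoperative=occurs, Main ACU 2 fails=not → at least one input occurs → occurs.
Antenna path inoperative [AND]: Power amp unavailable=not, Primary feed lost=occurs, Tracking loop inoperative=occurs → not all inputs occur → does not occur.
Satellite uplink lost [AND]: Modem stage lost=occurs, Backup chain lost=occurs, Antenna path inoperative=not → not all inputs occur → does not occur.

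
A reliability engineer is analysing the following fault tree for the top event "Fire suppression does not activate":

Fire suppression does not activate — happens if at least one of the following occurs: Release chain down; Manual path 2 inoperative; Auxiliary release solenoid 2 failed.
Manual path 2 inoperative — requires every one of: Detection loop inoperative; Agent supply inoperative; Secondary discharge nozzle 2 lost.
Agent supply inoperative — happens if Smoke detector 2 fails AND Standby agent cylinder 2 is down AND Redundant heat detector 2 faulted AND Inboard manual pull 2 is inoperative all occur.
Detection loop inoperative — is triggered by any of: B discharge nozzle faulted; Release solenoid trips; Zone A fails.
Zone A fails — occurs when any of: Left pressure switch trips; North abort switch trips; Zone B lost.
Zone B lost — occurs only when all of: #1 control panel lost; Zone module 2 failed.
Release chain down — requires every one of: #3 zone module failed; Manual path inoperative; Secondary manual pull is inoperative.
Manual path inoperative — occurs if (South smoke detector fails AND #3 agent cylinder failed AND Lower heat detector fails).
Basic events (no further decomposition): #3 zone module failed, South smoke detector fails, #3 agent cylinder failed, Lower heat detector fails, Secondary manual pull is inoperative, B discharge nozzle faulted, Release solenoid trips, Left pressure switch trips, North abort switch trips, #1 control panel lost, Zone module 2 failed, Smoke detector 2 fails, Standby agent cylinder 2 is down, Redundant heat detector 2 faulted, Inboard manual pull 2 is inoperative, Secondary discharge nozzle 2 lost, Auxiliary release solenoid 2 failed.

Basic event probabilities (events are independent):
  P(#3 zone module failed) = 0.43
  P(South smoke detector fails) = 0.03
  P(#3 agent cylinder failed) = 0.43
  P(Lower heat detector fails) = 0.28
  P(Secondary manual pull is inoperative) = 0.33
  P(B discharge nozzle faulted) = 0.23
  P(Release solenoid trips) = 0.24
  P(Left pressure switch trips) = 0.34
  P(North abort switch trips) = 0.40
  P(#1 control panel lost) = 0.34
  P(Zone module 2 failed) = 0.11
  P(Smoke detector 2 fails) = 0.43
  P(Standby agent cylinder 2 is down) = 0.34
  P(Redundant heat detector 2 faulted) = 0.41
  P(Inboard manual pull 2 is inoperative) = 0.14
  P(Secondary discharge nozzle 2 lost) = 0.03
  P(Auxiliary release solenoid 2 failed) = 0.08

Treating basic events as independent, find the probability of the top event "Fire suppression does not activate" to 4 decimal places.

0.0807

P(Manual path inoperative) [AND] = 0.03 × 0.43 × 0.28 = 0.003612
P(Release chain down) [AND] = 0.43 × 0.003612 × 0.33 = 0.000513
P(Zone B lost) [AND] = 0.34 × 0.11 = 0.037400
P(Zone A fails) [OR] = 1 − (1−0.34) × (1−0.40) × (1−0.037400) = 0.618810
P(Detection loop inoperative) [OR] = 1 − (1−0.23) × (1−0.24) × (1−0.618810) = 0.776928
P(Agent supply inoperative) [AND] = 0.43 × 0.34 × 0.41 × 0.14 = 0.008392
P(Manual path 2 inoperative) [AND] = 0.776928 × 0.008392 × 0.03 = 0.000196
P(Fire suppression does not activate) [OR] = 1 − (1−0.000513) × (1−0.000196) × (1−0.08) = 0.080652
Rounded to 4 decimal places: P(Fire suppression does not activate) ≈ 0.0807.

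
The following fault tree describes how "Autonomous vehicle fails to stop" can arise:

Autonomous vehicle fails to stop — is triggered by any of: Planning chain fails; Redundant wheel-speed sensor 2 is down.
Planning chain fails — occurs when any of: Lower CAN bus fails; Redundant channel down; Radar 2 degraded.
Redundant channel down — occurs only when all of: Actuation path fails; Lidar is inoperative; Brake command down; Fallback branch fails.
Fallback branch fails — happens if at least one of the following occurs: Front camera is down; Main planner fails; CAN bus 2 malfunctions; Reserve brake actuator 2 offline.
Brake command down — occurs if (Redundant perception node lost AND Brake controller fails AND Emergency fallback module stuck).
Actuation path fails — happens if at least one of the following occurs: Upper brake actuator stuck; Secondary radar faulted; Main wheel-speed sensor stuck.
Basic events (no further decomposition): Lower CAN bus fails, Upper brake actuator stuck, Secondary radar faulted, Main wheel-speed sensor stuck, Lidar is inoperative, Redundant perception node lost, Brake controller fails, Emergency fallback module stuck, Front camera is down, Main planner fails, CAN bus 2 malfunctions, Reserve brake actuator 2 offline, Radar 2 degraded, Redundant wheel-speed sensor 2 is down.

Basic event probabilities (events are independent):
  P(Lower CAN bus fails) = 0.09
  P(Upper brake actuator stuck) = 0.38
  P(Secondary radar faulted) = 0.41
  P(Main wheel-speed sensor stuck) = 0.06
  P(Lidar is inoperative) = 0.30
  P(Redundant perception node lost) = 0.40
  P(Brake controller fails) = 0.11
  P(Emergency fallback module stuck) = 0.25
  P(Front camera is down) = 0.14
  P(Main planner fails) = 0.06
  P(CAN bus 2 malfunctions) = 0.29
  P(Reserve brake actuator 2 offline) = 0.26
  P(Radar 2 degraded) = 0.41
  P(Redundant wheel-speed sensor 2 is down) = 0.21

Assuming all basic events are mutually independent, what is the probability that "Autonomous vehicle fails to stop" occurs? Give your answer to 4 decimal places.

P(Actuation path fails) [OR] = 1 − (1−0.38) × (1−0.41) × (1−0.06) = 0.656148
P(Brake command down) [AND] = 0.40 × 0.11 × 0.25 = 0.011000
P(Fallback branch fails) [OR] = 1 − (1−0.14) × (1−0.06) × (1−0.29) × (1−0.26) = 0.575267
P(Redundant channel down) [AND] = 0.656148 × 0.30 × 0.011000 × 0.575267 = 0.001246
P(Planning chain fails) [OR] = 1 − (1−0.09) × (1−0.001246) × (1−0.41) = 0.463769
P(Autonomous vehicle fails to stop) [OR] = 1 − (1−0.463769) × (1−0.21) = 0.576378
Rounded to 4 decimal places: P(Autonomous vehicle fails to stop) ≈ 0.5764.

0.5764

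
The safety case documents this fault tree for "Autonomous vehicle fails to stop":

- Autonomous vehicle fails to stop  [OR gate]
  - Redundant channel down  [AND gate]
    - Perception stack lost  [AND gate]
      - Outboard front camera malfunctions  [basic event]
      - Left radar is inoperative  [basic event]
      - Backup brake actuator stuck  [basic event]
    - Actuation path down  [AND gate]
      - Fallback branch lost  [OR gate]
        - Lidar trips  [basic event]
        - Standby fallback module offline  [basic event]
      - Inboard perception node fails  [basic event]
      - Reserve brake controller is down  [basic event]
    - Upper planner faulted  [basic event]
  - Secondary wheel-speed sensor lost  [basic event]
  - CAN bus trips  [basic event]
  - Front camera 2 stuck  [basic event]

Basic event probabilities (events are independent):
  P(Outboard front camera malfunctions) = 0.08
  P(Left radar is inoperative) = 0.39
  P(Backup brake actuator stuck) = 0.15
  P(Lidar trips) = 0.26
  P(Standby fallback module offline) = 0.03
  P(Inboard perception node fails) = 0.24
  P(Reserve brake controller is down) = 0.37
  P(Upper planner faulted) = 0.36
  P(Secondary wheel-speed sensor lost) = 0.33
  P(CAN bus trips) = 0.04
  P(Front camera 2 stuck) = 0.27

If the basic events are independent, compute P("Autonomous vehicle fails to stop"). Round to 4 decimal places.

0.5305

P(Perception stack lost) [AND] = 0.08 × 0.39 × 0.15 = 0.004680
P(Fallback branch lost) [OR] = 1 − (1−0.26) × (1−0.03) = 0.282200
P(Actuation path down) [AND] = 0.282200 × 0.24 × 0.37 = 0.025059
P(Redundant channel down) [AND] = 0.004680 × 0.025059 × 0.36 = 0.000042
P(Autonomous vehicle fails to stop) [OR] = 1 − (1−0.000042) × (1−0.33) × (1−0.04) × (1−0.27) = 0.530484
Rounded to 4 decimal places: P(Autonomous vehicle fails to stop) ≈ 0.5305.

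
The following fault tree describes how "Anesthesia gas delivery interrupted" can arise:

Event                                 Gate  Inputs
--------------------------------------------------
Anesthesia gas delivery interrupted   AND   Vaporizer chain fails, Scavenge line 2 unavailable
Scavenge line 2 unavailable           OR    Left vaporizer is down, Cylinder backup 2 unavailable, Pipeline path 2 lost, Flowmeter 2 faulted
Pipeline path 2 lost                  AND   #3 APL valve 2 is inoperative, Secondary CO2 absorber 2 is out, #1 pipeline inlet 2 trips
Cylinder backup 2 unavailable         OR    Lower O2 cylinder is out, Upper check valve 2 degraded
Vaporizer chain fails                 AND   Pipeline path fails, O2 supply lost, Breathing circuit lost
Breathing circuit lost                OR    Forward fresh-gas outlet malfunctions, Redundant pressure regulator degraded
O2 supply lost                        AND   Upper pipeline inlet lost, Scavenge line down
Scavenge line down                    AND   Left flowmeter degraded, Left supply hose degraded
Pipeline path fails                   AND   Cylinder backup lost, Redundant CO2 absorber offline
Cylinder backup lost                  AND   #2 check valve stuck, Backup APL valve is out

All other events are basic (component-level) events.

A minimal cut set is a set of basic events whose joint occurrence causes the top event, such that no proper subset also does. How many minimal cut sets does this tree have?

10

Cylinder backup lost [AND]: one cut set from each child combined → 1 × 1 = 1 cut set(s).
Pipeline path fails [AND]: one cut set from each child combined → 1 × 1 = 1 cut set(s).
Scavenge line down [AND]: one cut set from each child combined → 1 × 1 = 1 cut set(s).
O2 supply lost [AND]: one cut set from each child combined → 1 × 1 = 1 cut set(s).
Breathing circuit lost [OR]: union of children's cut sets → 2 cut set(s).
Vaporizer chain fails [AND]: one cut set from each child combined → 1 × 1 × 2 = 2 cut set(s).
Cylinder backup 2 unavailable [OR]: union of children's cut sets → 2 cut set(s).
Pipeline path 2 lost [AND]: one cut set from each child combined → 1 × 1 × 1 = 1 cut set(s).
Scavenge line 2 unavailable [OR]: union of children's cut sets → 5 cut set(s).
Anesthesia gas delivery interrupted [AND]: one cut set from each child combined → 2 × 5 = 10 cut set(s).
Minimal cut sets: {#2 check valve stuck, Backup APL valve is out, Forward fresh-gas outlet malfunctions, Left flowmeter degraded, Left supply hose degraded, Left vaporizer is down, Redundant CO2 absorber offline, Upper pipeline inlet lost}; {#2 check valve stuck, Backup APL valve is out, Forward fresh-gas outlet malfunctions, Left flowmeter degraded, Left supply hose degraded, Lower O2 cylinder is out, Redundant CO2 absorber offline, Upper pipeline inlet lost}; {#2 check valve stuck, Backup APL valve is out, Forward fresh-gas outlet malfunctions, Left flowmeter degraded, Left supply hose degraded, Redundant CO2 absorber offline, Upper check valve 2 degraded, Upper pipeline inlet lost}; {#1 pipeline inlet 2 trips, #2 check valve stuck, #3 APL valve 2 is inoperative, Backup APL valve is out, Forward fresh-gas outlet malfunctions, Left flowmeter degraded, Left supply hose degraded, Redundant CO2 absorber offline, Secondary CO2 absorber 2 is out, Upper pipeline inlet lost}; {#2 check valve stuck, Backup APL valve is out, Flowmeter 2 faulted, Forward fresh-gas outlet malfunctions, Left flowmeter degraded, Left supply hose degraded, Redundant CO2 absorber offline, Upper pipeline inlet lost}; {#2 check valve stuck, Backup APL valve is out, Left flowmeter degraded, Left supply hose degraded, Left vaporizer is down, Redundant CO2 absorber offline, Redundant pressure regulator degraded, Upper pipeline inlet lost}; {#2 check valve stuck, Backup APL valve is out, Left flowmeter degraded, Left supply hose degraded, Lower O2 cylinder is out, Redundant CO2 absorber offline, Redundant pressure regulator degraded, Upper pipeline inlet lost}; {#2 check valve stuck, Backup APL valve is out, Left flowmeter degraded, Left supply hose degraded, Redundant CO2 absorber offline, Redundant pressure regulator degraded, Upper check valve 2 degraded, Upper pipeline inlet lost}; {#1 pipeline inlet 2 trips, #2 check valve stuck, #3 APL valve 2 is inoperative, Backup APL valve is out, Left flowmeter degraded, Left supply hose degraded, Redundant CO2 absorber offline, Redundant pressure regulator degraded, Secondary CO2 absorber 2 is out, Upper pipeline inlet lost}; {#2 check valve stuck, Backup APL valve is out, Flowmeter 2 faulted, Left flowmeter degraded, Left supply hose degraded, Redundant CO2 absorber offline, Redundant pressure regulator degraded, Upper pipeline inlet lost}.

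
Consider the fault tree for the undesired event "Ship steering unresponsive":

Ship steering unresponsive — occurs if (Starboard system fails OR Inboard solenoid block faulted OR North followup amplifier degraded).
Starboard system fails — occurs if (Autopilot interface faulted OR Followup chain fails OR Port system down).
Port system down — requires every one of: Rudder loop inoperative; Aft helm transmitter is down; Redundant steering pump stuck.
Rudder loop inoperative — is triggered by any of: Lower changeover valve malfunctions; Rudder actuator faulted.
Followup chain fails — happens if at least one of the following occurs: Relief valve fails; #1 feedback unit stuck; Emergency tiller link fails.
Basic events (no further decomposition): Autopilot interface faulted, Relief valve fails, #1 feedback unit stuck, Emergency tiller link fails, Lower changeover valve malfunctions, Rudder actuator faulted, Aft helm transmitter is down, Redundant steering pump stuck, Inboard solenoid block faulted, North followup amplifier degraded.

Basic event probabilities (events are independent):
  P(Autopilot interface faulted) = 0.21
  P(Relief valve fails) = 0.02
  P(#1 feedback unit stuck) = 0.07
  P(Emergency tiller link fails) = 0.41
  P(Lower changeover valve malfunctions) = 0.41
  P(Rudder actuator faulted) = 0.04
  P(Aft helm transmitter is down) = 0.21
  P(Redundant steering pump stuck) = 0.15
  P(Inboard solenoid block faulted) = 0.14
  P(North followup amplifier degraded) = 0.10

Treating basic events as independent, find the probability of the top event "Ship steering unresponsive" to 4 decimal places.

0.6757

P(Followup chain fails) [OR] = 1 − (1−0.02) × (1−0.07) × (1−0.41) = 0.462274
P(Rudder loop inoperative) [OR] = 1 − (1−0.41) × (1−0.04) = 0.433600
P(Port system down) [AND] = 0.433600 × 0.21 × 0.15 = 0.013658
P(Starboard system fails) [OR] = 1 − (1−0.21) × (1−0.462274) × (1−0.013658) = 0.580998
P(Ship steering unresponsive) [OR] = 1 − (1−0.580998) × (1−0.14) × (1−0.10) = 0.675692
Rounded to 4 decimal places: P(Ship steering unresponsive) ≈ 0.6757.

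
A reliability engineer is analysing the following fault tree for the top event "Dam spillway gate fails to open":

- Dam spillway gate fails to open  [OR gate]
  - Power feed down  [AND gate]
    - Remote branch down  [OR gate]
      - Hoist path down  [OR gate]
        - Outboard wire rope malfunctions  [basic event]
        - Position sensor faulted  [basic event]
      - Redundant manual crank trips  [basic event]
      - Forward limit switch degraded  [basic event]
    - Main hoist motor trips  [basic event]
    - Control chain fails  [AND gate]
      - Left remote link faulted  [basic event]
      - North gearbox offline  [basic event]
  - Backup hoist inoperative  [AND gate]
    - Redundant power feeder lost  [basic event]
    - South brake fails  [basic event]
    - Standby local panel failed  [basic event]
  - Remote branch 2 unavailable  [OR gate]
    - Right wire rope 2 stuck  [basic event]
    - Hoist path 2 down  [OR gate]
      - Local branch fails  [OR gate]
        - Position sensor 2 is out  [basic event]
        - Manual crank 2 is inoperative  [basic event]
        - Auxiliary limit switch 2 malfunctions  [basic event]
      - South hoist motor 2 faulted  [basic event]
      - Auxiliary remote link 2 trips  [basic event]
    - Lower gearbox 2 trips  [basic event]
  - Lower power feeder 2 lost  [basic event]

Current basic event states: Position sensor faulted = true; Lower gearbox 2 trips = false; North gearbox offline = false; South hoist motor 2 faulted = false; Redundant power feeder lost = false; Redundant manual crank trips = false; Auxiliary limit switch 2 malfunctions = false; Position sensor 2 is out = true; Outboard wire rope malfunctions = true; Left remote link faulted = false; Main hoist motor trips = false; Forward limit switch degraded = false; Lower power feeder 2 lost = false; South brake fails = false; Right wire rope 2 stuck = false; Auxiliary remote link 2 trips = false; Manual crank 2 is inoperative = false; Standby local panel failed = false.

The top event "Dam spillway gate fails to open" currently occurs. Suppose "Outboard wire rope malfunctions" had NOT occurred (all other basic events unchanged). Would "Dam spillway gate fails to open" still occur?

Counterfactual: set "Outboard wire rope malfunctions" to not occurred.
Hoist path down [OR]: Outboard wire rope malfunctions=not, Position sensor faulted=occurs → at least one input occurs → occurs.
Remote branch down [OR]: Hoist path down=occurs, Redundant manual crank trips=not, Forward limit switch degraded=not → at least one input occurs → occurs.
Control chain fails [AND]: Left remote link faulted=not, North gearbox offline=not → not all inputs occur → does not occur.
Power feed down [AND]: Remote branch down=occurs, Main hoist motor trips=not, Control chain fails=not → not all inputs occur → does not occur.
Backup hoist inoperative [AND]: Redundant power feeder lost=not, South brake fails=not, Standby local panel failed=not → not all inputs occur → does not occur.
Local branch fails [OR]: Position sensor 2 is out=occurs, Manual crank 2 is inoperative=not, Auxiliary limit switch 2 malfunctions=not → at least one input occurs → occurs.
Hoist path 2 down [OR]: Local branch fails=occurs, South hoist motor 2 faulted=not, Auxiliary remote link 2 trips=not → at least one input occurs → occurs.
Remote branch 2 unavailable [OR]: Right wire rope 2 stuck=not, Hoist path 2 down=occurs, Lower gearbox 2 trips=not → at least one input occurs → occurs.
Dam spillway gate fails to open [OR]: Power feed down=not, Backup hoist inoperative=not, Remote branch 2 unavailable=occurs, Lower power feeder 2 lost=not → at least one input occurs → occurs.

Yes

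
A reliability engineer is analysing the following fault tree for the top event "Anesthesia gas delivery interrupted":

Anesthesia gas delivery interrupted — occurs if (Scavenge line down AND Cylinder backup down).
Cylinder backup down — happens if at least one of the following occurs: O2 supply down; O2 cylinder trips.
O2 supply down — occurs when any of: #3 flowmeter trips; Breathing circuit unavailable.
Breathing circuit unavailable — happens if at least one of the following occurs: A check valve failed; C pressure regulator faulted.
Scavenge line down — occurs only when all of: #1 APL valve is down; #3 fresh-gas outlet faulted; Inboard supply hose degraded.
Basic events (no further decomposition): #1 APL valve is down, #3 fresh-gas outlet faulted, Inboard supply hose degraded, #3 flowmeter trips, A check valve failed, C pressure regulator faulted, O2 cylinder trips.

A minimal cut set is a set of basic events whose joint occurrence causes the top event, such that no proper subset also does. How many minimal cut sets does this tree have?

Scavenge line down [AND]: one cut set from each child combined → 1 × 1 × 1 = 1 cut set(s).
Breathing circuit unavailable [OR]: union of children's cut sets → 2 cut set(s).
O2 supply down [OR]: union of children's cut sets → 3 cut set(s).
Cylinder backup down [OR]: union of children's cut sets → 4 cut set(s).
Anesthesia gas delivery interrupted [AND]: one cut set from each child combined → 1 × 4 = 4 cut set(s).
Minimal cut sets: {#1 APL valve is down, #3 flowmeter trips, #3 fresh-gas outlet faulted, Inboard supply hose degraded}; {#1 APL valve is down, #3 fresh-gas outlet faulted, A check valve failed, Inboard supply hose degraded}; {#1 APL valve is down, #3 fresh-gas outlet faulted, C pressure regulator faulted, Inboard supply hose degraded}; {#1 APL valve is down, #3 fresh-gas outlet faulted, Inboard supply hose degraded, O2 cylinder trips}.

4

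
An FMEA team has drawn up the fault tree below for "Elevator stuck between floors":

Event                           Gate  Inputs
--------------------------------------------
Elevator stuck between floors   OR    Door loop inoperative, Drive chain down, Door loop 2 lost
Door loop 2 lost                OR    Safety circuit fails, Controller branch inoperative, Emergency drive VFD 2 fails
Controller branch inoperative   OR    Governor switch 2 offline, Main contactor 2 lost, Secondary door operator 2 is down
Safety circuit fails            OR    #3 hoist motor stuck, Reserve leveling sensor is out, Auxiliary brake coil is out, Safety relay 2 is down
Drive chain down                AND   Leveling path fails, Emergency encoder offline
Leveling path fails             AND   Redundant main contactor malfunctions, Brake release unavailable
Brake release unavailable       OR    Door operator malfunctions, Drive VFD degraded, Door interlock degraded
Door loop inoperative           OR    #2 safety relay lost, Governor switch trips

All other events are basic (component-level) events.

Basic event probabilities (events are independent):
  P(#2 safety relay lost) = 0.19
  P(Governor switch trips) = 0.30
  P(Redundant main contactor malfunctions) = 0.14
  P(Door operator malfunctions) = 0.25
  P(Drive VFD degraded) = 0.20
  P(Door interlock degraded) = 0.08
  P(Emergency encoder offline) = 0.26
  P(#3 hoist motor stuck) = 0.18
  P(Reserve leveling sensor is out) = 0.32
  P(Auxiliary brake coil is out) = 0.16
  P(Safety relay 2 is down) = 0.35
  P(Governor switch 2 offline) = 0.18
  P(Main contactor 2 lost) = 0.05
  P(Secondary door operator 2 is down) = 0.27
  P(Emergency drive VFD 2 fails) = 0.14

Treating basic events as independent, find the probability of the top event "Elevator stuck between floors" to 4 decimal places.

0.9170

P(Door loop inoperative) [OR] = 1 − (1−0.19) × (1−0.30) = 0.433000
P(Brake release unavailable) [OR] = 1 − (1−0.25) × (1−0.20) × (1−0.08) = 0.448000
P(Leveling path fails) [AND] = 0.14 × 0.448000 = 0.062720
P(Drive chain down) [AND] = 0.062720 × 0.26 = 0.016307
P(Safety circuit fails) [OR] = 1 − (1−0.18) × (1−0.32) × (1−0.16) × (1−0.35) = 0.695550
P(Controller branch inoperative) [OR] = 1 − (1−0.18) × (1−0.05) × (1−0.27) = 0.431330
P(Door loop 2 lost) [OR] = 1 − (1−0.695550) × (1−0.431330) × (1−0.14) = 0.851107
P(Elevator stuck between floors) [OR] = 1 − (1−0.433000) × (1−0.016307) × (1−0.851107) = 0.916954
Rounded to 4 decimal places: P(Elevator stuck between floors) ≈ 0.9170.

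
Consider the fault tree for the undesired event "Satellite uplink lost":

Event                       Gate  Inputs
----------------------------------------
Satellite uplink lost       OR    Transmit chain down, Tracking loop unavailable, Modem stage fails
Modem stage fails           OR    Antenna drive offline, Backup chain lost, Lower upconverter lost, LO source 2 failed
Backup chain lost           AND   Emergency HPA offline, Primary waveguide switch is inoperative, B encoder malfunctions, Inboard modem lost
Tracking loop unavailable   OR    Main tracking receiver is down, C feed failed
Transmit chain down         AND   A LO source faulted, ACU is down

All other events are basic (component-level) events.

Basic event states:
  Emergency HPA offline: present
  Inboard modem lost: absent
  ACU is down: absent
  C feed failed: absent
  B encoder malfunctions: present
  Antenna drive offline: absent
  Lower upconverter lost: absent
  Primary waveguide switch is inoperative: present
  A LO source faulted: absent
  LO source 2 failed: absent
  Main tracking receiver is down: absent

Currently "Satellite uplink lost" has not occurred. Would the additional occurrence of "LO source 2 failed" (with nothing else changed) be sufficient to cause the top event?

Counterfactual: set "LO source 2 failed" to occurred.
Transmit chain down [AND]: A LO source faulted=not, ACU is down=not → not all inputs occur → does not occur.
Tracking loop unavailable [OR]: Main tracking receiver is down=not, C feed failed=not → no input occurs → does not occur.
Backup chain lost [AND]: Emergency HPA offline=occurs, Primary waveguide switch is inoperative=occurs, B encoder malfunctions=occurs, Inboard modem lost=not → not all inputs occur → does not occur.
Modem stage fails [OR]: Antenna drive offline=not, Backup chain lost=not, Lower upconverter lost=not, LO source 2 failed=occurs → at least one input occurs → occurs.
Satellite uplink lost [OR]: Transmit chain down=not, Tracking loop unavailable=not, Modem stage fails=occurs → at least one input occurs → occurs.

Yes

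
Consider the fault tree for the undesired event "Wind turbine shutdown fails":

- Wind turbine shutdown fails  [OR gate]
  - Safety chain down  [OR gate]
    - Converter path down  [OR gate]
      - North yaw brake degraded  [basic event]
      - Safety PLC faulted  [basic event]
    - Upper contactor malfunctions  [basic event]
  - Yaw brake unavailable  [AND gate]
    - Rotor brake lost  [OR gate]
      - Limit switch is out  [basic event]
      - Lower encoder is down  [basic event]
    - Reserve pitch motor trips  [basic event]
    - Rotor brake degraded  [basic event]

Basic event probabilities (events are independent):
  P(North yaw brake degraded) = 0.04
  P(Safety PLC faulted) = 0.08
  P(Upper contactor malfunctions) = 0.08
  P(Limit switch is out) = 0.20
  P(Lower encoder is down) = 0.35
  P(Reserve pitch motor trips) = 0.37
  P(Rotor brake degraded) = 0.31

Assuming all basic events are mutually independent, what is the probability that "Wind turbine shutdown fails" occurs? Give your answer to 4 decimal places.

0.2322

P(Converter path down) [OR] = 1 − (1−0.04) × (1−0.08) = 0.116800
P(Safety chain down) [OR] = 1 − (1−0.116800) × (1−0.08) = 0.187456
P(Rotor brake lost) [OR] = 1 − (1−0.20) × (1−0.35) = 0.480000
P(Yaw brake unavailable) [AND] = 0.480000 × 0.37 × 0.31 = 0.055056
P(Wind turbine shutdown fails) [OR] = 1 − (1−0.187456) × (1−0.055056) = 0.232191
Rounded to 4 decimal places: P(Wind turbine shutdown fails) ≈ 0.2322.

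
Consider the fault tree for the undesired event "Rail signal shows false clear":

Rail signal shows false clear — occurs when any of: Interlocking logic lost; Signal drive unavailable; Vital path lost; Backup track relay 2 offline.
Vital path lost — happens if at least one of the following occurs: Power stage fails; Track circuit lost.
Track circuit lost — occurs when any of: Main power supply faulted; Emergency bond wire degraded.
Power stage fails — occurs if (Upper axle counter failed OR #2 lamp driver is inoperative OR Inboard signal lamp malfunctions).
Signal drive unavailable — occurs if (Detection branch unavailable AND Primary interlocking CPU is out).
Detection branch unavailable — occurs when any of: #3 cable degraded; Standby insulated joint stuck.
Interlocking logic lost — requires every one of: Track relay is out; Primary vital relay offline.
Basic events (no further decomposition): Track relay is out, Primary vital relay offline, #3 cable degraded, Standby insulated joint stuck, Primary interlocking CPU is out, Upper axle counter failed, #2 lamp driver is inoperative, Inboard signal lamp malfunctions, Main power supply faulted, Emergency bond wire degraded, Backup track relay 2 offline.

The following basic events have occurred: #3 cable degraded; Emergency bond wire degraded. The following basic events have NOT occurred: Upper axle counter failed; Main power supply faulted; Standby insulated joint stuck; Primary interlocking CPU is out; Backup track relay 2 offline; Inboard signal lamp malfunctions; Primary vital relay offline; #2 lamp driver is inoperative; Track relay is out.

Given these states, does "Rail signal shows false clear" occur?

Yes

Interlocking logic lost [AND]: Track relay is out=not, Primary vital relay offline=not → not all inputs occur → does not occur.
Detection branch unavailable [OR]: #3 cable degraded=occurs, Standby insulated joint stuck=not → at least one input occurs → occurs.
Signal drive unavailable [AND]: Detection branch unavailable=occurs, Primary interlocking CPU is out=not → not all inputs occur → does not occur.
Power stage fails [OR]: Upper axle counter failed=not, #2 lamp driver is inoperative=not, Inboard signal lamp malfunctions=not → no input occurs → does not occur.
Track circuit lost [OR]: Main power supply faulted=not, Emergency bond wire degraded=occurs → at least one input occurs → occurs.
Vital path lost [OR]: Power stage fails=not, Track circuit lost=occurs → at least one input occurs → occurs.
Rail signal shows false clear [OR]: Interlocking logic lost=not, Signal drive unavailable=not, Vital path lost=occurs, Backup track relay 2 offline=not → at least one input occurs → occurs.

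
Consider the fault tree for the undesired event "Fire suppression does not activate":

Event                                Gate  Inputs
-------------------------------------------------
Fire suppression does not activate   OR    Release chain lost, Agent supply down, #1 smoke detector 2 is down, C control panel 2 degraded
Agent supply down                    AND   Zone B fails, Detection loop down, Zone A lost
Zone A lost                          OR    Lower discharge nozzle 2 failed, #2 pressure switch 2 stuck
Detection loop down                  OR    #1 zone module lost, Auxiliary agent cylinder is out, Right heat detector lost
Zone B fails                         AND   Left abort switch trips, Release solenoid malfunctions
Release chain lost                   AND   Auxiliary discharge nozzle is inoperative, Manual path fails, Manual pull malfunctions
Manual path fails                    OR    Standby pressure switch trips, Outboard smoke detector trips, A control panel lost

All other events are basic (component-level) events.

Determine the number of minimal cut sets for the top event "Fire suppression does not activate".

11

Manual path fails [OR]: union of children's cut sets → 3 cut set(s).
Release chain lost [AND]: one cut set from each child combined → 1 × 3 × 1 = 3 cut set(s).
Zone B fails [AND]: one cut set from each child combined → 1 × 1 = 1 cut set(s).
Detection loop down [OR]: union of children's cut sets → 3 cut set(s).
Zone A lost [OR]: union of children's cut sets → 2 cut set(s).
Agent supply down [AND]: one cut set from each child combined → 1 × 3 × 2 = 6 cut set(s).
Fire suppression does not activate [OR]: union of children's cut sets → 11 cut set(s).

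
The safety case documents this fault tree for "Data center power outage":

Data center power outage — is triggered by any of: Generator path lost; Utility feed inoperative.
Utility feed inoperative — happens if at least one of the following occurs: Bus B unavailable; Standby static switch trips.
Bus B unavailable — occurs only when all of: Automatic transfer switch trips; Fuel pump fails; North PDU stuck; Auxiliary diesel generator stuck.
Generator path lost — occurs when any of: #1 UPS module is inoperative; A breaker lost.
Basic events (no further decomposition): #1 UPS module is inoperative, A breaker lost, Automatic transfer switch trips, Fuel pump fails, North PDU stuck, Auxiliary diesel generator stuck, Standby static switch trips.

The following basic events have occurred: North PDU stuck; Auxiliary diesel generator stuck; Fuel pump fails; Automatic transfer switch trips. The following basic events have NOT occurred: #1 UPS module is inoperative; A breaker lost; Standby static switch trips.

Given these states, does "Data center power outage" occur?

Generator path lost [OR]: #1 UPS module is inoperative=not, A breaker lost=not → no input occurs → does not occur.
Bus B unavailable [AND]: Automatic transfer switch trips=occurs, Fuel pump fails=occurs, North PDU stuck=occurs, Auxiliary diesel generator stuck=occurs → all inputs occur → occurs.
Utility feed inoperative [OR]: Bus B unavailable=occurs, Standby static switch trips=not → at least one input occurs → occurs.
Data center power outage [OR]: Generator path lost=not, Utility feed inoperative=occurs → at least one input occurs → occurs.

Yes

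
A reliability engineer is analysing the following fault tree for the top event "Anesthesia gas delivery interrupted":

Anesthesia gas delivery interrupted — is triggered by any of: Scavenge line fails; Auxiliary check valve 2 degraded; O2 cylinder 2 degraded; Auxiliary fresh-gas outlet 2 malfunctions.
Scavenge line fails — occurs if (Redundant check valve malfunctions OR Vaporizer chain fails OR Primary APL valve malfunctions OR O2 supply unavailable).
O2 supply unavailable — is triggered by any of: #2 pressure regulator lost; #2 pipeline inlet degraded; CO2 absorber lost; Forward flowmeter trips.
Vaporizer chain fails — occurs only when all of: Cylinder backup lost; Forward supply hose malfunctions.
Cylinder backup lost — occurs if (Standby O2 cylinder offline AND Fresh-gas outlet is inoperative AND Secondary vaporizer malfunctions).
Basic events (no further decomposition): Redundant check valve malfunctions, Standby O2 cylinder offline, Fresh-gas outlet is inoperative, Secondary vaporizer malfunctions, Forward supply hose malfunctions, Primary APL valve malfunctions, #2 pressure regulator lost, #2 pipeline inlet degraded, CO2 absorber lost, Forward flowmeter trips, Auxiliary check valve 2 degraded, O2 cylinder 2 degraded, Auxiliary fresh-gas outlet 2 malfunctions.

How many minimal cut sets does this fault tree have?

10

Cylinder backup lost [AND]: one cut set from each child combined → 1 × 1 × 1 = 1 cut set(s).
Vaporizer chain fails [AND]: one cut set from each child combined → 1 × 1 = 1 cut set(s).
O2 supply unavailable [OR]: union of children's cut sets → 4 cut set(s).
Scavenge line fails [OR]: union of children's cut sets → 7 cut set(s).
Anesthesia gas delivery interrupted [OR]: union of children's cut sets → 10 cut set(s).
Minimal cut sets: {Redundant check valve malfunctions}; {Forward supply hose malfunctions, Fresh-gas outlet is inoperative, Secondary vaporizer malfunctions, Standby O2 cylinder offline}; {Primary APL valve malfunctions}; {#2 pressure regulator lost}; {#2 pipeline inlet degraded}; {CO2 absorber lost}; {Forward flowmeter trips}; {Auxiliary check valve 2 degraded}; {O2 cylinder 2 degraded}; {Auxiliary fresh-gas outlet 2 malfunctions}.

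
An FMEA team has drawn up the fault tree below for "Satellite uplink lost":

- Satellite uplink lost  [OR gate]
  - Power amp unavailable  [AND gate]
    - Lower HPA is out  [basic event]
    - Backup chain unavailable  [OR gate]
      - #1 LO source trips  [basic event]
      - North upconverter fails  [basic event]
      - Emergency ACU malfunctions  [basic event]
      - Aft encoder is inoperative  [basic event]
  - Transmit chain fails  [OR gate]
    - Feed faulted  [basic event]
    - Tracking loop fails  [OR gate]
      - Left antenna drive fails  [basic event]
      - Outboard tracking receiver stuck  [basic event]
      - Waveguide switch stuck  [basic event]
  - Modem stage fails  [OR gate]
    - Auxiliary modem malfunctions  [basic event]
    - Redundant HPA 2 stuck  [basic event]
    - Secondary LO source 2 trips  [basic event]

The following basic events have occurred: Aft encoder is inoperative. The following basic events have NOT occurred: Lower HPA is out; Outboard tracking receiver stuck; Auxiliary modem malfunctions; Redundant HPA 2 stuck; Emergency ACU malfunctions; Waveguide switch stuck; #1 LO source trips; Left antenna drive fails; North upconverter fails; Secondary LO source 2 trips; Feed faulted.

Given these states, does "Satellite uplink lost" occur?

Backup chain unavailable [OR]: #1 LO source trips=not, North upconverter fails=not, Emergency ACU malfunctions=not, Aft encoder is inoperative=occurs → at least one input occurs → occurs.
Power amp unavailable [AND]: Lower HPA is out=not, Backup chain unavailable=occurs → not all inputs occur → does not occur.
Tracking loop fails [OR]: Left antenna drive fails=not, Outboard tracking receiver stuck=not, Waveguide switch stuck=not → no input occurs → does not occur.
Transmit chain fails [OR]: Feed faulted=not, Tracking loop fails=not → no input occurs → does not occur.
Modem stage fails [OR]: Auxiliary modem malfunctions=not, Redundant HPA 2 stuck=not, Secondary LO source 2 trips=not → no input occurs → does not occur.
Satellite uplink lost [OR]: Power amp unavailable=not, Transmit chain fails=not, Modem stage fails=not → no input occurs → does not occur.

No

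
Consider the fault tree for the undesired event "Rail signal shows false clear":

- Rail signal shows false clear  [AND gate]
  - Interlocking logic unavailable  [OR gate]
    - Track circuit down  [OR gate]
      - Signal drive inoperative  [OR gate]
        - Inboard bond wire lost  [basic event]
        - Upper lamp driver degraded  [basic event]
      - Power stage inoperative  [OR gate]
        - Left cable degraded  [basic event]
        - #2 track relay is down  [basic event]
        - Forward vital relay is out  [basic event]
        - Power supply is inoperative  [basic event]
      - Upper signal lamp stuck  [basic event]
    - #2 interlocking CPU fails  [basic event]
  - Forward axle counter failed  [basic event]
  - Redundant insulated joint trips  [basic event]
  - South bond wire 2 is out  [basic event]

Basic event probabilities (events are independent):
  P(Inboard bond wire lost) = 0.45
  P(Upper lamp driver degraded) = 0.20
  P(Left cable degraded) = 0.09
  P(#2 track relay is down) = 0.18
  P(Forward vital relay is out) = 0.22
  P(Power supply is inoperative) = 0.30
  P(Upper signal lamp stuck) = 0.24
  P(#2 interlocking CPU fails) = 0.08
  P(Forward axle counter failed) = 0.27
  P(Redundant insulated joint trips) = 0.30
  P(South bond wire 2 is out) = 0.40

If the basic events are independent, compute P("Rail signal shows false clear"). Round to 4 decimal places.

0.0283

P(Signal drive inoperative) [OR] = 1 − (1−0.45) × (1−0.20) = 0.560000
P(Power stage inoperative) [OR] = 1 − (1−0.09) × (1−0.18) × (1−0.22) × (1−0.30) = 0.592575
P(Track circuit down) [OR] = 1 − (1−0.560000) × (1−0.592575) × (1−0.24) = 0.863757
P(Interlocking logic unavailable) [OR] = 1 − (1−0.863757) × (1−0.08) = 0.874656
P(Rail signal shows false clear) [AND] = 0.874656 × 0.27 × 0.30 × 0.40 = 0.028339
Rounded to 4 decimal places: P(Rail signal shows false clear) ≈ 0.0283.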